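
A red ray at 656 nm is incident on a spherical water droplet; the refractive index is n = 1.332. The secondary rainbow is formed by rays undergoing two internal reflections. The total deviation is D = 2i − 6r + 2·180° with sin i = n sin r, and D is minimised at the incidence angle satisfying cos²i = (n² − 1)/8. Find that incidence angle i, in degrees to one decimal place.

71.9°

cos²i = (1.332² − 1)/8 = (1.77422 − 1)/8 = 0.09678.
cos i = 0.31109, so i = 71.875°.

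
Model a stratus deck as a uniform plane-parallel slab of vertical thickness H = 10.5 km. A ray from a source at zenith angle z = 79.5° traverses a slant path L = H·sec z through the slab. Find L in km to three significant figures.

sec z = 1/cos 79.5° = 5.4874.
L = 10.5 × 5.4874 = 57.618 km.

57.6 km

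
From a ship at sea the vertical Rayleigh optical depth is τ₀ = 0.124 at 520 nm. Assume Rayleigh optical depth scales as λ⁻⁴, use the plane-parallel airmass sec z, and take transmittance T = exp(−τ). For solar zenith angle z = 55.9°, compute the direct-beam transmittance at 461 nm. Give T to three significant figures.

sec 55.9° = 1.7837.
τ = 0.124 × (520/461)⁴ × 1.7837 = 0.124 × 1.6189 × 1.7837 = 0.3581.
T = exp(−0.3581) = 0.6990.

0.699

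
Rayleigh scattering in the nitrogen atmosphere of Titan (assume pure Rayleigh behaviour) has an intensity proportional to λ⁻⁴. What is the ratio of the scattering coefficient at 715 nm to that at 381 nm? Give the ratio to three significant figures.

0.0806

Rayleigh scattering ∝ λ⁻⁴, so the ratio of coefficients is the inverse fourth power of the wavelength ratio.
σ(715)/σ(381) = (381/715)⁴ = (0.5329)⁴ = 0.08063.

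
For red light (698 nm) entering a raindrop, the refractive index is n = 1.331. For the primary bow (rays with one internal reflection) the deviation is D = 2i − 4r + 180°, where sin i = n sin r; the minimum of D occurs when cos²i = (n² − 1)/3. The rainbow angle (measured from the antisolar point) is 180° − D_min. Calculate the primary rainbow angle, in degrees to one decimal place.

42.4°

cos²i = (1.77156 − 1)/3 = 0.25719; i = arccos(0.50714) = 59.527°.
sin r = sin 59.527°/1.331 = 0.64753; r = 40.356°.
D_min = 2·59.527° − 4·40.356° + 180° = 137.630°.
Rainbow angle = 180° − D_min = 42.370°.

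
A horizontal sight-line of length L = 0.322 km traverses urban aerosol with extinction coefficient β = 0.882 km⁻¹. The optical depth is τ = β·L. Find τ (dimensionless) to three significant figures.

τ = β·L = 0.882 × 0.322 = 0.2840.

0.284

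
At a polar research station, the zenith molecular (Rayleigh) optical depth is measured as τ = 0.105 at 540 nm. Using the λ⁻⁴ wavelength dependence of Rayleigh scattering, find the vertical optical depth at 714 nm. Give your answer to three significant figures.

0.0344

τ(714 nm) = τ(540 nm) × (540/714)⁴ = 0.105 × (0.7563)⁴ = 0.105 × 0.3272 = 0.0344.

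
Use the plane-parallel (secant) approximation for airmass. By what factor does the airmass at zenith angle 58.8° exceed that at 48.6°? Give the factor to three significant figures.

X(58.8°)/X(48.6°) = sec 58.8° / sec 48.6° = cos 48.6° / cos 58.8° = 0.6613/0.5180 = 1.2766.

1.28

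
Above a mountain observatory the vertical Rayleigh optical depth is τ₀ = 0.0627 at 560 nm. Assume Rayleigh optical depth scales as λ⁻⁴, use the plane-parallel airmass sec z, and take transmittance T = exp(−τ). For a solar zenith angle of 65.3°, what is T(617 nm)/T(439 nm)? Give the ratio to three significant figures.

1.34

Airmass: sec 65.3° = 2.3931.
τ(617 nm) = 0.0627 × (560/617)⁴ × 2.3931 = 0.0627 × 0.6786 × 2.3931 = 0.1018.
τ(439 nm) = 0.0627 × (560/439)⁴ × 2.3931 = 0.0627 × 2.6479 × 2.3931 = 0.3973.
T(617)/T(439) = exp(τ_B − τ_A) = exp(0.2955) = 1.3438.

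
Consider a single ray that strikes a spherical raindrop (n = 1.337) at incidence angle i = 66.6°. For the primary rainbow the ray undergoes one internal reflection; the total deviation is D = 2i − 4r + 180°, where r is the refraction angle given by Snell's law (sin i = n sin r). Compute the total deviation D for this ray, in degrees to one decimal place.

139.8°

sin r = sin 66.6° / 1.337 = 0.9178/1.337 = 0.6864; r = 43.35°.
D = 2·66.6° − 4·43.35° + 180° = 133.20° − 173.39° + 180° = 139.81°.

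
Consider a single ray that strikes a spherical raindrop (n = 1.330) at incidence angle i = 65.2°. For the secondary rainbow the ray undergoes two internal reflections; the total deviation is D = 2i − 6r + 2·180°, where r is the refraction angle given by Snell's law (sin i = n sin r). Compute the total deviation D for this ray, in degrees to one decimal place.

232.1°

sin r = sin 65.2° / 1.330 = 0.9078/1.330 = 0.6825; r = 43.04°.
D = 2·65.2° − 6·43.04° + 2·180° = 130.40° − 258.25° + 360° = 232.15°.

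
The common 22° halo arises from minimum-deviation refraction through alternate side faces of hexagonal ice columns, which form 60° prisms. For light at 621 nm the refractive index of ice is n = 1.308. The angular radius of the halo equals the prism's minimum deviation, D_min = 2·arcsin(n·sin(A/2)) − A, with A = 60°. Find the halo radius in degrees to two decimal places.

n·sin(A/2) = 1.308 × sin 30° = 1.308 × 0.5000 = 0.6540.
D_min = 2·arcsin(0.6540) − 60° = 2 × 40.844° − 60° = 21.688°.

21.69°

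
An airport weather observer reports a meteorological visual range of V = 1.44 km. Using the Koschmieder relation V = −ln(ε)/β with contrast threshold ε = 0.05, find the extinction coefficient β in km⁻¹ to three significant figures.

β = −ln(0.05) / V = 2.996 / 1.44 = 2.0804 km⁻¹.

2.08 km⁻¹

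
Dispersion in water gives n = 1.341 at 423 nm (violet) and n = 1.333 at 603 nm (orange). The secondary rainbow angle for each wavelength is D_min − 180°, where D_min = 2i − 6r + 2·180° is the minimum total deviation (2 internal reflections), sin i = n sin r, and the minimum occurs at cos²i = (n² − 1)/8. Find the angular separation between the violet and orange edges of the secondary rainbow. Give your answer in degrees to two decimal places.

2.08°

At 423 nm (n = 1.341): cos²i = 0.09979 → i = 71.586°, r = 45.034°, D_min = 232.966°, rainbow angle = 52.966°.
At 603 nm (n = 1.333): cos²i = 0.09711 → i = 71.843°, r = 45.466°, D_min = 230.891°, rainbow angle = 50.891°.
Angular width = |52.966° − 50.891°| = 2.075°.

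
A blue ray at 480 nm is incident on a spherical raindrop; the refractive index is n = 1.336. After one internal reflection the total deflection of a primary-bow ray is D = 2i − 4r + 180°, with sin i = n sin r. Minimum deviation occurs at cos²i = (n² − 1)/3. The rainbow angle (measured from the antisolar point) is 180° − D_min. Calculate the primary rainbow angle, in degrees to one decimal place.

cos²i = (1.78490 − 1)/3 = 0.26163; i = arccos(0.51150) = 59.236°.
sin r = sin 59.236°/1.336 = 0.64318; r = 40.029°.
D_min = 2·59.236° − 4·40.029° + 180° = 138.356°.
Rainbow angle = 180° − D_min = 41.644°.

41.6°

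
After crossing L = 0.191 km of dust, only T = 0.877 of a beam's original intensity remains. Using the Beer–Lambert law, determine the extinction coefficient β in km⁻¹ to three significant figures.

Beer–Lambert: T = exp(−βL) ⇒ β = −ln(T)/L = −ln(0.877)/0.191 = 0.1312/0.191 = 0.6872 km⁻¹.

0.687 km⁻¹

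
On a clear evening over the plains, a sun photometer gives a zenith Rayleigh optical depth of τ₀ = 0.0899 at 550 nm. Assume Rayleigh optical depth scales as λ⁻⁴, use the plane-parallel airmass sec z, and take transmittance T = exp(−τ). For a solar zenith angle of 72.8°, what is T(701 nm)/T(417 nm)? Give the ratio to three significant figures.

Airmass: sec 72.8° = 3.3817.
τ(701 nm) = 0.0899 × (550/701)⁴ × 3.3817 = 0.0899 × 0.3789 × 3.3817 = 0.1152.
τ(417 nm) = 0.0899 × (550/417)⁴ × 3.3817 = 0.0899 × 3.0263 × 3.3817 = 0.9200.
T(701)/T(417) = exp(τ_B − τ_A) = exp(0.8048) = 2.2363.

2.24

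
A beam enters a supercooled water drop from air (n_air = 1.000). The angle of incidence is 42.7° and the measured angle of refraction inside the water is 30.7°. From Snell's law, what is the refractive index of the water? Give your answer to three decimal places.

1.328

n = sin θ_i / sin θ_r = sin 42.7° / sin 30.7° = 0.6782 / 0.5105 = 1.3283.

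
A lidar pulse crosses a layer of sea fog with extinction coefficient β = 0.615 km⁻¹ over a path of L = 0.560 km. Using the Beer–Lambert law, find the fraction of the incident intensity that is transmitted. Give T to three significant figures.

τ = β·L = 0.615 × 0.560 = 0.3444.
T = exp(−0.3444) = 0.7086.

0.709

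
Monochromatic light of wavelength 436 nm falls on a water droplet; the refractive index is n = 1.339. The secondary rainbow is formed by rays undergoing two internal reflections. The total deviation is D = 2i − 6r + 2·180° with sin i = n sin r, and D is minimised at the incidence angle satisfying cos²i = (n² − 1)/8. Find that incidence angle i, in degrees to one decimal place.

cos²i = (1.339² − 1)/8 = (1.79292 − 1)/8 = 0.09912.
cos i = 0.31483, so i = 71.650°.

71.6°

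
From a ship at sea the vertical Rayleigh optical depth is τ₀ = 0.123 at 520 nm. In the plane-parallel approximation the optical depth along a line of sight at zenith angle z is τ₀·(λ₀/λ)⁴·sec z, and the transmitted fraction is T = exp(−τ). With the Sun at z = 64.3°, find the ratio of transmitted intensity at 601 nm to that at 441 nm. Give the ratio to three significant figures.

1.48

Airmass: sec 64.3° = 2.3060.
τ(601 nm) = 0.123 × (520/601)⁴ × 2.3060 = 0.123 × 0.5604 × 2.3060 = 0.1590.
τ(441 nm) = 0.123 × (520/441)⁴ × 2.3060 = 0.123 × 1.9331 × 2.3060 = 0.5483.
T(601)/T(441) = exp(τ_B − τ_A) = exp(0.3893) = 1.4760.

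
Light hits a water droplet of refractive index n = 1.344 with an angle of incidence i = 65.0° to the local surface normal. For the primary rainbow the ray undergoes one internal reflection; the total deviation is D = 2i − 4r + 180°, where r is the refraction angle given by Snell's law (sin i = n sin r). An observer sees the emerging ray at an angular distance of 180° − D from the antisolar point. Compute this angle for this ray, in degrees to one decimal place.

sin r = sin 65.0° / 1.344 = 0.9063/1.344 = 0.6743; r = 42.40°.
D = 2·65.0° − 4·42.40° + 180° = 130.00° − 169.61° + 180° = 140.39°.
Angle from antisolar point = 180° − D = 39.61°.

39.6°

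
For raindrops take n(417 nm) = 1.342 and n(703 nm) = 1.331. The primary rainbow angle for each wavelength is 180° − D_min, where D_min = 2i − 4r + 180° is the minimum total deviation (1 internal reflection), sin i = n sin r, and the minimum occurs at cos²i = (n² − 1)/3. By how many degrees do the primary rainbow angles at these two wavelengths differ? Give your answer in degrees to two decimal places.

At 417 nm (n = 1.342): cos²i = 0.26699 → i = 58.888°, r = 39.641°, D_min = 139.213°, rainbow angle = 40.787°.
At 703 nm (n = 1.331): cos²i = 0.25719 → i = 59.527°, r = 40.356°, D_min = 137.630°, rainbow angle = 42.370°.
Angular width = |40.787° − 42.370°| = 1.583°.

1.58°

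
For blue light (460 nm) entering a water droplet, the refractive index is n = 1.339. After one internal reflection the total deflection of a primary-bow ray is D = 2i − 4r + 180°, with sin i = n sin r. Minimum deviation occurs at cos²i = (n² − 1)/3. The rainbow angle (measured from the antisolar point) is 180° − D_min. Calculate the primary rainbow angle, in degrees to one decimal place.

cos²i = (1.79292 − 1)/3 = 0.26431; i = arccos(0.51411) = 59.062°.
sin r = sin 59.062°/1.339 = 0.64057; r = 39.834°.
D_min = 2·59.062° − 4·39.834° + 180° = 138.786°.
Rainbow angle = 180° − D_min = 41.214°.

41.2°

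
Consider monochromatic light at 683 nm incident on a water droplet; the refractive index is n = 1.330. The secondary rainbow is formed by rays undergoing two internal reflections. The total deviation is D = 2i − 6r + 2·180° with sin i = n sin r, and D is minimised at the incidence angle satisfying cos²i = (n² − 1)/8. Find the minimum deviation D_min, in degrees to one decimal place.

cos²i = (1.76890 − 1)/8 = 0.09611; i = arccos(0.31002) = 71.940°.
sin r = sin 71.940°/1.330 = 0.71483; r = 45.630°.
D_min = 2·71.940° − 6·45.630° + 360° = 230.101°.

230.1°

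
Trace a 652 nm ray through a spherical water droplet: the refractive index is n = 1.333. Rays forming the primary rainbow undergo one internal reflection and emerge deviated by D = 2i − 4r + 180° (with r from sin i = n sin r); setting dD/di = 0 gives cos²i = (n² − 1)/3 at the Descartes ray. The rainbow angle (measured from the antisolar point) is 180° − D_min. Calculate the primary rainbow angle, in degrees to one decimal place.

cos²i = (1.77689 − 1)/3 = 0.25896; i = arccos(0.50888) = 59.410°.
sin r = sin 59.410°/1.333 = 0.64579; r = 40.225°.
D_min = 2·59.410° − 4·40.225° + 180° = 137.922°.
Rainbow angle = 180° − D_min = 42.078°.

42.1°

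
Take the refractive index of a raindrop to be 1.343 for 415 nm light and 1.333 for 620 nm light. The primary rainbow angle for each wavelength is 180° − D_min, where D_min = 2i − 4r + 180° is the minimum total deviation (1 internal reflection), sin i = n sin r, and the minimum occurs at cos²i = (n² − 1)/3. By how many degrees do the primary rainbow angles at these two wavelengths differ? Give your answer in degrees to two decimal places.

At 415 nm (n = 1.343): cos²i = 0.26788 → i = 58.830°, r = 39.577°, D_min = 139.354°, rainbow angle = 40.646°.
At 620 nm (n = 1.333): cos²i = 0.25896 → i = 59.410°, r = 40.225°, D_min = 137.922°, rainbow angle = 42.078°.
Angular width = |40.646° − 42.078°| = 1.432°.

1.43°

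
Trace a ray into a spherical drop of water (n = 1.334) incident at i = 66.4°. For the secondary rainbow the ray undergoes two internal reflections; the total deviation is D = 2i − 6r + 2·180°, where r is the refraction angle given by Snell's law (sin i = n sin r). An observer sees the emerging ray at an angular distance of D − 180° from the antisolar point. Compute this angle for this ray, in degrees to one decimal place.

52.5°

sin r = sin 66.4° / 1.334 = 0.9164/1.334 = 0.6869; r = 43.39°.
D = 2·66.4° − 6·43.39° + 2·180° = 132.80° − 260.32° + 360° = 232.48°.
Angle from antisolar point = D − 180° = 52.48°.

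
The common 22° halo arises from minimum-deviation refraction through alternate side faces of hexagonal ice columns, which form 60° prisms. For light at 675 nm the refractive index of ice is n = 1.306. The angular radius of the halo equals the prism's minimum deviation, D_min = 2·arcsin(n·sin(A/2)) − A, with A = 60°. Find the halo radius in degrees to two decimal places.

21.54°

n·sin(A/2) = 1.306 × sin 30° = 1.306 × 0.5000 = 0.6530.
D_min = 2·arcsin(0.6530) − 60° = 2 × 40.768° − 60° = 21.536°.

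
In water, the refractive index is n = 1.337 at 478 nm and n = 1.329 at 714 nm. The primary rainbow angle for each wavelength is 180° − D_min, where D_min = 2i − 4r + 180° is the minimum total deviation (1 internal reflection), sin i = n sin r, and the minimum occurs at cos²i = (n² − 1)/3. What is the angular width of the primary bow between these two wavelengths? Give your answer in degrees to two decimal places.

At 478 nm (n = 1.337): cos²i = 0.26252 → i = 59.178°, r = 39.964°, D_min = 138.500°, rainbow angle = 41.500°.
At 714 nm (n = 1.329): cos²i = 0.25541 → i = 59.643°, r = 40.487°, D_min = 137.337°, rainbow angle = 42.663°.
Angular width = |41.500° − 42.663°| = 1.163°.

1.16°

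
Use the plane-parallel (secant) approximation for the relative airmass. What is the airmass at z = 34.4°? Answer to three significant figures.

1.21

X = sec z = 1/cos 34.4° = 1/0.8251 = 1.2120.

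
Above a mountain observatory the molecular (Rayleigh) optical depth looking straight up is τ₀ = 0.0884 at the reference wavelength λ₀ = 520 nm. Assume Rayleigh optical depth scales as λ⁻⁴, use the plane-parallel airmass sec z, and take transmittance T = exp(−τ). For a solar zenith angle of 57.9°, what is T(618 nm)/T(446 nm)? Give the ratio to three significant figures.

1.25

Airmass: sec 57.9° = 1.8818.
τ(618 nm) = 0.0884 × (520/618)⁴ × 1.8818 = 0.0884 × 0.5013 × 1.8818 = 0.0834.
τ(446 nm) = 0.0884 × (520/446)⁴ × 1.8818 = 0.0884 × 1.8479 × 1.8818 = 0.3074.
T(618)/T(446) = exp(τ_B − τ_A) = exp(0.2240) = 1.2511.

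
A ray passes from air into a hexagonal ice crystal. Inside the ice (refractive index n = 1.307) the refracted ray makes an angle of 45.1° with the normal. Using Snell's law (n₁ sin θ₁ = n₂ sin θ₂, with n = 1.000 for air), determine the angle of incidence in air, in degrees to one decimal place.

67.8°

Snell: sin θ_i = n · sin θ_r = 1.307 × sin 45.1° = 1.307 × 0.7083 = 0.9258.
θ_i = arcsin(0.9258) = 67.79°.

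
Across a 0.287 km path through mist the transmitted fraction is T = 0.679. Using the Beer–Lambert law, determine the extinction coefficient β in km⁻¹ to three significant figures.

Beer–Lambert: T = exp(−βL) ⇒ β = −ln(T)/L = −ln(0.679)/0.287 = 0.3871/0.287 = 1.349 km⁻¹.

1.35 km⁻¹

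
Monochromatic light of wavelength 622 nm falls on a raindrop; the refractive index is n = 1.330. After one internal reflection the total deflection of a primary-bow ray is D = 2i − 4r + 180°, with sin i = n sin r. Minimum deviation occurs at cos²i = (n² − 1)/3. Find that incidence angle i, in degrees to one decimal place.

cos²i = (1.330² − 1)/3 = (1.76890 − 1)/3 = 0.25630.
cos i = 0.50626, so i = 59.585°.

59.6°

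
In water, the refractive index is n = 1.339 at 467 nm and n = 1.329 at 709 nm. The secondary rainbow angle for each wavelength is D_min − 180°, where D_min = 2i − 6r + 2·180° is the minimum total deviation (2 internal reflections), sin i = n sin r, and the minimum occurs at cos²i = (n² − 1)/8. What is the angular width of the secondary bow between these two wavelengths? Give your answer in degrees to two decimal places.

At 467 nm (n = 1.339): cos²i = 0.09912 → i = 71.650°, r = 45.141°, D_min = 232.451°, rainbow angle = 52.451°.
At 709 nm (n = 1.329): cos²i = 0.09578 → i = 71.972°, r = 45.685°, D_min = 229.837°, rainbow angle = 49.837°.
Angular width = |52.451° − 49.837°| = 2.614°.

2.61°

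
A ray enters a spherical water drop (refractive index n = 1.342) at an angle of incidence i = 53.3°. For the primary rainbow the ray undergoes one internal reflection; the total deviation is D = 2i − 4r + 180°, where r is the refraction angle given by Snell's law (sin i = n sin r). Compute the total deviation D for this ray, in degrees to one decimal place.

139.9°

sin r = sin 53.3° / 1.342 = 0.8018/1.342 = 0.5974; r = 36.69°.
D = 2·53.3° − 4·36.69° + 180° = 106.60° − 146.75° + 180° = 139.85°.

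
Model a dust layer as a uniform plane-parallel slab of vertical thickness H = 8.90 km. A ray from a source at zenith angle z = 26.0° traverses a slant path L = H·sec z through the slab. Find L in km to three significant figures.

sec z = 1/cos 26.0° = 1.1126.
L = 8.90 × 1.1126 = 9.902 km.

9.90 km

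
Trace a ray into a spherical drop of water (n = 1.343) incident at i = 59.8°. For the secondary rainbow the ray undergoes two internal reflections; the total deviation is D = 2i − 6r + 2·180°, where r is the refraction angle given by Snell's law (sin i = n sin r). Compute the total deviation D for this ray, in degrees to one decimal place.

sin r = sin 59.8° / 1.343 = 0.8643/1.343 = 0.6435; r = 40.06°.
D = 2·59.8° − 6·40.06° + 2·180° = 119.60° − 240.34° + 360° = 239.26°.

239.3°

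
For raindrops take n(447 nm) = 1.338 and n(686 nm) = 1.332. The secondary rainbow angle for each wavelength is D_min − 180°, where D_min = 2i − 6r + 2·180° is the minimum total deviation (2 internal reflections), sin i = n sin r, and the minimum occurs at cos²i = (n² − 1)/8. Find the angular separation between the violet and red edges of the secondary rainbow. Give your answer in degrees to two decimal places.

1.56°

At 447 nm (n = 1.338): cos²i = 0.09878 → i = 71.682°, r = 45.195°, D_min = 232.193°, rainbow angle = 52.193°.
At 686 nm (n = 1.332): cos²i = 0.09678 → i = 71.875°, r = 45.520°, D_min = 230.628°, rainbow angle = 50.628°.
Angular width = |52.193° − 50.628°| = 1.564°.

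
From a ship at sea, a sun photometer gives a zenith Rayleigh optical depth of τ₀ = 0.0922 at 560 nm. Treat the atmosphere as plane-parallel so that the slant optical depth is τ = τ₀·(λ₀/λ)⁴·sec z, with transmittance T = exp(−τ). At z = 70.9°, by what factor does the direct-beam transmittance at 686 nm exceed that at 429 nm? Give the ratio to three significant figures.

Airmass: sec 70.9° = 3.0561.
τ(686 nm) = 0.0922 × (560/686)⁴ × 3.0561 = 0.0922 × 0.4441 × 3.0561 = 0.1251.
τ(429 nm) = 0.0922 × (560/429)⁴ × 3.0561 = 0.0922 × 2.9035 × 3.0561 = 0.8181.
T(686)/T(429) = exp(τ_B − τ_A) = exp(0.6930) = 1.9997.

2.00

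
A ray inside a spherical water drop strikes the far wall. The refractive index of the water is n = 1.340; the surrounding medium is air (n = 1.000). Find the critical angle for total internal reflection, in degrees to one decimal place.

48.3°

sin θ_c = n_air / n = 1.000 / 1.340 = 0.7463.
θ_c = arcsin(0.7463) = 48.27°.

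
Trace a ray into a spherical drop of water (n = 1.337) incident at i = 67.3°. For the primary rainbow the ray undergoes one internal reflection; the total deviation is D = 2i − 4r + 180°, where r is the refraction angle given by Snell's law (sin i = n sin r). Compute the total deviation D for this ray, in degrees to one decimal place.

140.1°

sin r = sin 67.3° / 1.337 = 0.9225/1.337 = 0.6900; r = 43.63°.
D = 2·67.3° − 4·43.63° + 180° = 134.60° − 174.52° + 180° = 140.08°.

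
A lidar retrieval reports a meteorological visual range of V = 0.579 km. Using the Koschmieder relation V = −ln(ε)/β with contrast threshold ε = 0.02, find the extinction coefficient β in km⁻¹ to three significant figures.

β = −ln(0.02) / V = 3.912 / 0.579 = 6.7565 km⁻¹.

6.76 km⁻¹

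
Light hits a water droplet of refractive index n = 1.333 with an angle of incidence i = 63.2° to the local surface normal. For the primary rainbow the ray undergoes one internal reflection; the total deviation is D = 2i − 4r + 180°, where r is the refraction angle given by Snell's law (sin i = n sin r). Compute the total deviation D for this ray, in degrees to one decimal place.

138.3°

sin r = sin 63.2° / 1.333 = 0.8926/1.333 = 0.6696; r = 42.04°.
D = 2·63.2° − 4·42.04° + 180° = 126.40° − 168.15° + 180° = 138.25°.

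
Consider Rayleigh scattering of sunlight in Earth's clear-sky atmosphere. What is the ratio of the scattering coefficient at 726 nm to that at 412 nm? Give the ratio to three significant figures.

0.104

Rayleigh scattering ∝ λ⁻⁴, so the ratio of coefficients is the inverse fourth power of the wavelength ratio.
σ(726)/σ(412) = (412/726)⁴ = (0.5675)⁴ = 0.1037.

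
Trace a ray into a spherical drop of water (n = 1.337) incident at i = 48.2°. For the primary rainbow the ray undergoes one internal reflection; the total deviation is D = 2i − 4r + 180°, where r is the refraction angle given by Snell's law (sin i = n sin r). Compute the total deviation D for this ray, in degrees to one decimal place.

sin r = sin 48.2° / 1.337 = 0.7455/1.337 = 0.5576; r = 33.89°.
D = 2·48.2° − 4·33.89° + 180° = 96.40° − 135.55° + 180° = 140.85°.

140.8°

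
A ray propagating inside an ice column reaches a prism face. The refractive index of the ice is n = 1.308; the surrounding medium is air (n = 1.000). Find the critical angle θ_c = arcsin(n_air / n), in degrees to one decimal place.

sin θ_c = n_air / n = 1.000 / 1.308 = 0.7645.
θ_c = arcsin(0.7645) = 49.86°.

49.9°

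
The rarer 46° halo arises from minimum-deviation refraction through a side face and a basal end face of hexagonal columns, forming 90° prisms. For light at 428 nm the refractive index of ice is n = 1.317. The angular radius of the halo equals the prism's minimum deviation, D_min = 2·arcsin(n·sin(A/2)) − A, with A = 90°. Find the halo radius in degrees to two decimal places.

47.26°

n·sin(A/2) = 1.317 × sin 45° = 1.317 × 0.7071 = 0.9313.
D_min = 2·arcsin(0.9313) − 90° = 2 × 68.632° − 90° = 47.264°.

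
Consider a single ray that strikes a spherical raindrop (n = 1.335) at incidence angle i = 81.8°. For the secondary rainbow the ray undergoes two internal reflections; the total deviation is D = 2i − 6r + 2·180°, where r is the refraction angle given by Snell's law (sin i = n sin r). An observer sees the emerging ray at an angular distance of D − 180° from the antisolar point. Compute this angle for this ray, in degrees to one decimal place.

56.5°

sin r = sin 81.8° / 1.335 = 0.9898/1.335 = 0.7414; r = 47.85°.
D = 2·81.8° − 6·47.85° + 2·180° = 163.60° − 287.11° + 360° = 236.49°.
Angle from antisolar point = D − 180° = 56.49°.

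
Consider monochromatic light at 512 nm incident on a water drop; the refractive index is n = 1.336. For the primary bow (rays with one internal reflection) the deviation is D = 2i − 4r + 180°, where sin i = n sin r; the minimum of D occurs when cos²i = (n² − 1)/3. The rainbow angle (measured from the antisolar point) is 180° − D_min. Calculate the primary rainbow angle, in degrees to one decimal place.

cos²i = (1.78490 − 1)/3 = 0.26163; i = arccos(0.51150) = 59.236°.
sin r = sin 59.236°/1.336 = 0.64318; r = 40.029°.
D_min = 2·59.236° − 4·40.029° + 180° = 138.356°.
Rainbow angle = 180° − D_min = 41.644°.

41.6°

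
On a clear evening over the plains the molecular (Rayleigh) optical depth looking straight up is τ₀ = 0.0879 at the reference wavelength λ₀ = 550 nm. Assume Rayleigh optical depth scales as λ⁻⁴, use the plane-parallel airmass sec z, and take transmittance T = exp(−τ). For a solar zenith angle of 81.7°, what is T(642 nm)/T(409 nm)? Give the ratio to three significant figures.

Airmass: sec 81.7° = 6.9273.
τ(642 nm) = 0.0879 × (550/642)⁴ × 6.9273 = 0.0879 × 0.5387 × 6.9273 = 0.3280.
τ(409 nm) = 0.0879 × (550/409)⁴ × 6.9273 = 0.0879 × 3.2701 × 6.9273 = 1.9912.
T(642)/T(409) = exp(τ_B − τ_A) = exp(1.6632) = 5.2761.

5.28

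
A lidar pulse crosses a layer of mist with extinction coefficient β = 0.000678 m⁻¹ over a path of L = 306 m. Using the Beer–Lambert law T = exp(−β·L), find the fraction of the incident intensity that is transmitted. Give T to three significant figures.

τ = β·L = 0.000678 × 306 = 0.2075.
T = exp(−0.2075) = 0.8126.

0.813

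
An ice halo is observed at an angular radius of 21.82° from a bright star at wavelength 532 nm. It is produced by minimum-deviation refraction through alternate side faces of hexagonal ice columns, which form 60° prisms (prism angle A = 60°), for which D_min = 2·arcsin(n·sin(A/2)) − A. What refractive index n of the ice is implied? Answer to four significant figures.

Rearranging: n = sin((D_min + A)/2) / sin(A/2).
(D_min + A)/2 = (21.82° + 60°)/2 = 40.910°.
n = sin 40.910° / sin 30° = 0.6549 / 0.5000 = 1.3097.

1.310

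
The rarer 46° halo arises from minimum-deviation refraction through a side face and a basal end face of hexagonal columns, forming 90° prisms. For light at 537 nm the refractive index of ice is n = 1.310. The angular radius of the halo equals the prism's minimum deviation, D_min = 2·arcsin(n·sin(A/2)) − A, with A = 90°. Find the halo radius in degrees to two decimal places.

45.73°

n·sin(A/2) = 1.310 × sin 45° = 1.310 × 0.7071 = 0.9263.
D_min = 2·arcsin(0.9263) − 90° = 2 × 67.867° − 90° = 45.733°.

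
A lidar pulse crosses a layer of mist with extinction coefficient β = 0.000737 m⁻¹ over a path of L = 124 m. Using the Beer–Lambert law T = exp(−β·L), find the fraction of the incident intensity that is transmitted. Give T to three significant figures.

0.913

τ = β·L = 0.000737 × 124 = 0.0914.
T = exp(−0.0914) = 0.9127.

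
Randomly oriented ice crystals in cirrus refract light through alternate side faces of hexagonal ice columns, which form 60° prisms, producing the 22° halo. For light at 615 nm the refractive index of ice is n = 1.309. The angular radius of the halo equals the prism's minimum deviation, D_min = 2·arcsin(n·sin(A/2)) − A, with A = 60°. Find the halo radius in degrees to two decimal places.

21.76°

n·sin(A/2) = 1.309 × sin 30° = 1.309 × 0.5000 = 0.6545.
D_min = 2·arcsin(0.6545) − 60° = 2 × 40.882° − 60° = 21.763°.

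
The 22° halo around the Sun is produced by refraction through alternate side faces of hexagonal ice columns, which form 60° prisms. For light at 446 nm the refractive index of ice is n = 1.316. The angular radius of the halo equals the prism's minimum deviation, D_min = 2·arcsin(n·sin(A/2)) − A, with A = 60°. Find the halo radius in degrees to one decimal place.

n·sin(A/2) = 1.316 × sin 30° = 1.316 × 0.5000 = 0.6580.
D_min = 2·arcsin(0.6580) − 60° = 2 × 41.148° − 60° = 22.295°.

22.3°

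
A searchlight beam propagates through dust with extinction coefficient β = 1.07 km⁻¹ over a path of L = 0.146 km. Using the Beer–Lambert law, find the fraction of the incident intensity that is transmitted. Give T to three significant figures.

0.855

τ = β·L = 1.07 × 0.146 = 0.1562.
T = exp(−0.1562) = 0.8554.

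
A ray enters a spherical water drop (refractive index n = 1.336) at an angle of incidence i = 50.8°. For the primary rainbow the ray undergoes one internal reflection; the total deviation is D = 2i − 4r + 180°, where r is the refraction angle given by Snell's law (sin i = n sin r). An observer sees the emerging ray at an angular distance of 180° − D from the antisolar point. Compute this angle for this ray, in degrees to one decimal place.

40.2°

sin r = sin 50.8° / 1.336 = 0.7749/1.336 = 0.5800; r = 35.45°.
D = 2·50.8° − 4·35.45° + 180° = 101.60° − 141.82° + 180° = 139.78°.
Angle from antisolar point = 180° − D = 40.22°.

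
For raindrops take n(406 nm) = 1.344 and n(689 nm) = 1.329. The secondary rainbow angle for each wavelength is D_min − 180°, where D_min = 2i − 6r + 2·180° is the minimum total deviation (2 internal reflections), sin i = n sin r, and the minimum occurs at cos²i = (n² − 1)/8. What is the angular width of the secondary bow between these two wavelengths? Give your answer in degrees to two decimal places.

3.90°

At 406 nm (n = 1.344): cos²i = 0.10079 → i = 71.490°, r = 44.874°, D_min = 233.733°, rainbow angle = 53.733°.
At 689 nm (n = 1.329): cos²i = 0.09578 → i = 71.972°, r = 45.685°, D_min = 229.837°, rainbow angle = 49.837°.
Angular width = |53.733° − 49.837°| = 3.896°.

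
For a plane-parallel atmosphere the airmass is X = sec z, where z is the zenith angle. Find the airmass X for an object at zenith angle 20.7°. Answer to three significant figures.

1.07

X = sec z = 1/cos 20.7° = 1/0.9354 = 1.0690.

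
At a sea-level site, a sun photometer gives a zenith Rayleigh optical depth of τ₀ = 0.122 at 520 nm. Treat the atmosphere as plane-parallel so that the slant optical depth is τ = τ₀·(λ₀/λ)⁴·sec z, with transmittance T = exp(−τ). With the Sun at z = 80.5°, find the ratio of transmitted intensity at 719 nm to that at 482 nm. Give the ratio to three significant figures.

Airmass: sec 80.5° = 6.0589.
τ(719 nm) = 0.122 × (520/719)⁴ × 6.0589 = 0.122 × 0.2736 × 6.0589 = 0.2022.
τ(482 nm) = 0.122 × (520/482)⁴ × 6.0589 = 0.122 × 1.3546 × 6.0589 = 1.0013.
T(719)/T(482) = exp(τ_B − τ_A) = exp(0.7991) = 2.2235.

2.22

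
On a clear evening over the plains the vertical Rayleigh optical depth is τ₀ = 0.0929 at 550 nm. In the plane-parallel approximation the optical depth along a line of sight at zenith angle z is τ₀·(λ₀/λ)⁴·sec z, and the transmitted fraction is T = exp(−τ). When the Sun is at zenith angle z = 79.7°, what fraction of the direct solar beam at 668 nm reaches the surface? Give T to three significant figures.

0.788

sec 79.7° = 5.5928.
τ = 0.0929 × (550/668)⁴ × 5.5928 = 0.0929 × 0.4596 × 5.5928 = 0.2388.
T = exp(−0.2388) = 0.7876.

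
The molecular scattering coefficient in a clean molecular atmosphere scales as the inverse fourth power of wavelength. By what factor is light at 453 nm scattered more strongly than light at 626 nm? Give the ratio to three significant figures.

Rayleigh scattering ∝ λ⁻⁴, so the ratio of coefficients is the inverse fourth power of the wavelength ratio.
σ(453)/σ(626) = (626/453)⁴ = (1.3819)⁴ = 3.647.

3.65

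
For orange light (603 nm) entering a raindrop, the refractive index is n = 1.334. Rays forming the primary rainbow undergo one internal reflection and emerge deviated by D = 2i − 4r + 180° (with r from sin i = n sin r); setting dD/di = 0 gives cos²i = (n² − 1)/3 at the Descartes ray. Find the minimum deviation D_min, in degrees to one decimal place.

138.1°

cos²i = (1.77956 − 1)/3 = 0.25985; i = arccos(0.50976) = 59.352°.
sin r = sin 59.352°/1.334 = 0.64492; r = 40.159°.
D_min = 2·59.352° − 4·40.159° + 180° = 138.067°.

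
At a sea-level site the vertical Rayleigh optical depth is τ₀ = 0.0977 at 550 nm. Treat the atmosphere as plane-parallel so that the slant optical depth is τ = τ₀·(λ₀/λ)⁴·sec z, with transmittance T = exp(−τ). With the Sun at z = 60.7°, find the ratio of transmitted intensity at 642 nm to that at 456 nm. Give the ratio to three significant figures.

1.37

Airmass: sec 60.7° = 2.0434.
τ(642 nm) = 0.0977 × (550/642)⁴ × 2.0434 = 0.0977 × 0.5387 × 2.0434 = 0.1075.
τ(456 nm) = 0.0977 × (550/456)⁴ × 2.0434 = 0.0977 × 2.1164 × 2.0434 = 0.4225.
T(642)/T(456) = exp(τ_B − τ_A) = exp(0.3150) = 1.3702.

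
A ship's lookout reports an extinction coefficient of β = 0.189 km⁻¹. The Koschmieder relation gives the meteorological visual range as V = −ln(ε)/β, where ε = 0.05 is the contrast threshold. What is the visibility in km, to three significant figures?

V = −ln(0.05) / 0.189 = 2.996 / 0.189 = 15.8504 km.

15.9 km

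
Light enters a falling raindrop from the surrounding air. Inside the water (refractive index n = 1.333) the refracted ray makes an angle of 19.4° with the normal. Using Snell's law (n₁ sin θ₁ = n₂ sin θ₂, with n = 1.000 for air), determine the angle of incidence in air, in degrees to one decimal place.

26.3°

Snell: sin θ_i = n · sin θ_r = 1.333 × sin 19.4° = 1.333 × 0.3322 = 0.4428.
θ_i = arcsin(0.4428) = 26.28°.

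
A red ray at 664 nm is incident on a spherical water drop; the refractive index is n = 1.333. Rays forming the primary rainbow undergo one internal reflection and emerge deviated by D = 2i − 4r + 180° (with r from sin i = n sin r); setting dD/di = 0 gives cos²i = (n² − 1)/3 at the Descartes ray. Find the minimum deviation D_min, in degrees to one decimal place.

137.9°

cos²i = (1.77689 − 1)/3 = 0.25896; i = arccos(0.50888) = 59.410°.
sin r = sin 59.410°/1.333 = 0.64579; r = 40.225°.
D_min = 2·59.410° − 4·40.225° + 180° = 137.922°.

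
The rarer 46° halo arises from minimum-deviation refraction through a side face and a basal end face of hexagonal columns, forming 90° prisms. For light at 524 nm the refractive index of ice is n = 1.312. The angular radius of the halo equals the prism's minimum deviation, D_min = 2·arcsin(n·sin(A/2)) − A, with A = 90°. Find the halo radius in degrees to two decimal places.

46.17°

n·sin(A/2) = 1.312 × sin 45° = 1.312 × 0.7071 = 0.9277.
D_min = 2·arcsin(0.9277) − 90° = 2 × 68.083° − 90° = 46.166°.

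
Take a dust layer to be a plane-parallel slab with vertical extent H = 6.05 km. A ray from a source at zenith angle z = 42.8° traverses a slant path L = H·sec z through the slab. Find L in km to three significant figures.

8.25 km

sec z = 1/cos 42.8° = 1.3629.
L = 6.05 × 1.3629 = 8.246 km.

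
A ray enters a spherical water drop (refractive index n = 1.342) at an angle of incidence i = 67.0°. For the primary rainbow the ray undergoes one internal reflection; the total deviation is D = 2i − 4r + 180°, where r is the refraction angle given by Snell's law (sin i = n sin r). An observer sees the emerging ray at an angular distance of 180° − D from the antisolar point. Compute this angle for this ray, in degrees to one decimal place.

sin r = sin 67.0° / 1.342 = 0.9205/1.342 = 0.6859; r = 43.31°.
D = 2·67.0° − 4·43.31° + 180° = 134.00° − 173.23° + 180° = 140.77°.
Angle from antisolar point = 180° − D = 39.23°.

39.2°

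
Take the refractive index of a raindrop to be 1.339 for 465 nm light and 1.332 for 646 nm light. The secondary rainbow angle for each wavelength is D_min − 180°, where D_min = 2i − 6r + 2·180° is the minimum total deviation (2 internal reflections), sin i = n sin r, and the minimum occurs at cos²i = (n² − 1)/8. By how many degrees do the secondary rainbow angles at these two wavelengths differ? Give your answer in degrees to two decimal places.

At 465 nm (n = 1.339): cos²i = 0.09912 → i = 71.650°, r = 45.141°, D_min = 232.451°, rainbow angle = 52.451°.
At 646 nm (n = 1.332): cos²i = 0.09678 → i = 71.875°, r = 45.520°, D_min = 230.628°, rainbow angle = 50.628°.
Angular width = |52.451° − 50.628°| = 1.823°.

1.82°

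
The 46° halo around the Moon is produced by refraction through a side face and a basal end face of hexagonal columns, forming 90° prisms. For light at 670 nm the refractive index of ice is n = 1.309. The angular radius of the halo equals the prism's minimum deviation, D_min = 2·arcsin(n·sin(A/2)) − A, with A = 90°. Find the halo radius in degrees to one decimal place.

n·sin(A/2) = 1.309 × sin 45° = 1.309 × 0.7071 = 0.9256.
D_min = 2·arcsin(0.9256) − 90° = 2 × 67.759° − 90° = 45.519°.

45.5°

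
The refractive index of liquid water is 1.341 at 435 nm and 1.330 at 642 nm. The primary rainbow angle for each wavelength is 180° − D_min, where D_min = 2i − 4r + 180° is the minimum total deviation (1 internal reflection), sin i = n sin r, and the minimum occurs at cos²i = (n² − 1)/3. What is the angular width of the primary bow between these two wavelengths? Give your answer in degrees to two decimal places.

1.59°

At 435 nm (n = 1.341): cos²i = 0.26609 → i = 58.946°, r = 39.705°, D_min = 139.071°, rainbow angle = 40.929°.
At 642 nm (n = 1.330): cos²i = 0.25630 → i = 59.585°, r = 40.422°, D_min = 137.484°, rainbow angle = 42.516°.
Angular width = |40.929° − 42.516°| = 1.588°.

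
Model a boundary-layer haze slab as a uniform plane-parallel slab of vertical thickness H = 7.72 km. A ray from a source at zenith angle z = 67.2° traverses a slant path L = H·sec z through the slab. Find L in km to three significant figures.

19.9 km

sec z = 1/cos 67.2° = 2.5805.
L = 7.72 × 2.5805 = 19.922 km.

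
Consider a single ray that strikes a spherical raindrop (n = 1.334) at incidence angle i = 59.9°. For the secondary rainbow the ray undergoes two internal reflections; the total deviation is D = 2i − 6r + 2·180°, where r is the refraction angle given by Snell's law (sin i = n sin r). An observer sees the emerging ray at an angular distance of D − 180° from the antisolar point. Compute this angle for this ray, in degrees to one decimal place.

57.2°

sin r = sin 59.9° / 1.334 = 0.8652/1.334 = 0.6485; r = 40.43°.
D = 2·59.9° − 6·40.43° + 2·180° = 119.80° − 242.59° + 360° = 237.21°.
Angle from antisolar point = D − 180° = 57.21°.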